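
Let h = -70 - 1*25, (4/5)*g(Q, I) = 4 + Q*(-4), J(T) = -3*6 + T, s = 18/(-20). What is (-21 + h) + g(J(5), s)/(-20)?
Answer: -239/2 ≈ -119.50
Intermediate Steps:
s = -9/10 (s = 18*(-1/20) = -9/10 ≈ -0.90000)
J(T) = -18 + T
g(Q, I) = 5 - 5*Q (g(Q, I) = 5*(4 + Q*(-4))/4 = 5*(4 - 4*Q)/4 = 5 - 5*Q)
h = -95 (h = -70 - 25 = -95)
(-21 + h) + g(J(5), s)/(-20) = (-21 - 95) + (5 - 5*(-18 + 5))/(-20) = -116 + (5 - 5*(-13))*(-1/20) = -116 + (5 + 65)*(-1/20) = -116 + 70*(-1/20) = -116 - 7/2 = -239/2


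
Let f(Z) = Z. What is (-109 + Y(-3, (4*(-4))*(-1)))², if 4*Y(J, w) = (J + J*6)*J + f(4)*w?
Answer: 95481/16 ≈ 5967.6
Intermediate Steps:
Y(J, w) = w + 7*J²/4 (Y(J, w) = ((J + J*6)*J + 4*w)/4 = ((J + 6*J)*J + 4*w)/4 = ((7*J)*J + 4*w)/4 = (7*J² + 4*w)/4 = (4*w + 7*J²)/4 = w + 7*J²/4)
(-109 + Y(-3, (4*(-4))*(-1)))² = (-109 + ((4*(-4))*(-1) + (7/4)*(-3)²))² = (-109 + (-16*(-1) + (7/4)*9))² = (-109 + (16 + 63/4))² = (-109 + 127/4)² = (-309/4)² = 95481/16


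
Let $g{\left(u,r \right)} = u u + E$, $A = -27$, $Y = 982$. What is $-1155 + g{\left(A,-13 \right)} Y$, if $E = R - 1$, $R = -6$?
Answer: $707849$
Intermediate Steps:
$E = -7$ ($E = -6 - 1 = -7$)
$g{\left(u,r \right)} = -7 + u^{2}$ ($g{\left(u,r \right)} = u u - 7 = u^{2} - 7 = -7 + u^{2}$)
$-1155 + g{\left(A,-13 \right)} Y = -1155 + \left(-7 + \left(-27\right)^{2}\right) 982 = -1155 + \left(-7 + 729\right) 982 = -1155 + 722 \cdot 982 = -1155 + 709004 = 707849$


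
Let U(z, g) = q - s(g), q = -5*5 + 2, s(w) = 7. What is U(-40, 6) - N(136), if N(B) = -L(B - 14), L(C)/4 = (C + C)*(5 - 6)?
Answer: -1006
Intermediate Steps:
L(C) = -8*C (L(C) = 4*((C + C)*(5 - 6)) = 4*((2*C)*(-1)) = 4*(-2*C) = -8*C)
q = -23 (q = -25 + 2 = -23)
U(z, g) = -30 (U(z, g) = -23 - 1*7 = -23 - 7 = -30)
N(B) = -112 + 8*B (N(B) = -(-8)*(B - 14) = -(-8)*(-14 + B) = -(112 - 8*B) = -112 + 8*B)
U(-40, 6) - N(136) = -30 - (-112 + 8*136) = -30 - (-112 + 1088) = -30 - 1*976 = -30 - 976 = -1006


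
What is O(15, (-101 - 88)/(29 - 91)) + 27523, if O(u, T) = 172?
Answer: 27695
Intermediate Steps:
O(15, (-101 - 88)/(29 - 91)) + 27523 = 172 + 27523 = 27695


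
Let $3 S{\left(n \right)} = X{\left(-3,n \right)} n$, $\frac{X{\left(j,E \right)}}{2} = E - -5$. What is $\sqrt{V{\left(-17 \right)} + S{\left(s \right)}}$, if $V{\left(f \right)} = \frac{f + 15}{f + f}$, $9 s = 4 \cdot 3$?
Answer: $\frac{\sqrt{133161}}{153} \approx 2.385$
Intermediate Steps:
$s = \frac{4}{3}$ ($s = \frac{4 \cdot 3}{9} = \frac{1}{9} \cdot 12 = \frac{4}{3} \approx 1.3333$)
$X{\left(j,E \right)} = 10 + 2 E$ ($X{\left(j,E \right)} = 2 \left(E - -5\right) = 2 \left(E + 5\right) = 2 \left(5 + E\right) = 10 + 2 E$)
$S{\left(n \right)} = \frac{n \left(10 + 2 n\right)}{3}$ ($S{\left(n \right)} = \frac{\left(10 + 2 n\right) n}{3} = \frac{n \left(10 + 2 n\right)}{3}$)
$V{\left(f \right)} = \frac{15 + f}{2 f}$
$\sqrt{V{\left(-17 \right)} + S{\left(s \right)}} = \sqrt{\frac{15 - 17}{2 \left(-17\right)} + \frac{2}{3} \cdot \frac{4}{3} \left(5 + \frac{4}{3}\right)} = \sqrt{\frac{1}{2} \left(- \frac{1}{17}\right) \left(-2\right) + \frac{2}{3} \cdot \frac{4}{3} \cdot \frac{19}{3}} = \sqrt{\frac{1}{17} + \frac{152}{27}} = \sqrt{\frac{2611}{459}} = \frac{\sqrt{133161}}{153}$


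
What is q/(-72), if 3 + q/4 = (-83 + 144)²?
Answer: -1859/9 ≈ -206.56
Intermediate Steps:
q = 14872 (q = -12 + 4*(-83 + 144)² = -12 + 4*61² = -12 + 4*3721 = -12 + 14884 = 14872)
q/(-72) = 14872/(-72) = 14872*(-1/72) = -1859/9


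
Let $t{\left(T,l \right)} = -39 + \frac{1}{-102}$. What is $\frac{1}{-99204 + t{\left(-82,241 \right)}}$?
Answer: $- \frac{102}{10122787} \approx -1.0076 \cdot 10^{-5}$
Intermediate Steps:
$t{\left(T,l \right)} = - \frac{3979}{102}$ ($t{\left(T,l \right)} = -39 - \frac{1}{102} = - \frac{3979}{102}$)
$\frac{1}{-99204 + t{\left(-82,241 \right)}} = \frac{1}{-99204 - \frac{3979}{102}} = \frac{1}{- \frac{10122787}{102}} = - \frac{102}{10122787}$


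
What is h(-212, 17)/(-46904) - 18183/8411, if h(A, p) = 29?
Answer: -65623027/30346888 ≈ -2.1624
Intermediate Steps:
h(-212, 17)/(-46904) - 18183/8411 = 29/(-46904) - 18183/8411 = 29*(-1/46904) - 18183*1/8411 = -29/46904 - 18183/8411 = -65623027/30346888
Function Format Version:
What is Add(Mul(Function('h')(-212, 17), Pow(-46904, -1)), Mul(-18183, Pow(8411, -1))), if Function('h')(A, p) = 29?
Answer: Rational(-65623027, 30346888) ≈ -2.1624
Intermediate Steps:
Add(Mul(Function('h')(-212, 17), Pow(-46904, -1)), Mul(-18183, Pow(8411, -1))) = Add(Mul(29, Pow(-46904, -1)), Mul(-18183, Pow(8411, -1))) = Add(Mul(29, Rational(-1, 46904)), Mul(-18183, Rational(1, 8411))) = Add(Rational(-29, 46904), Rational(-18183, 8411)) = Rational(-65623027, 30346888)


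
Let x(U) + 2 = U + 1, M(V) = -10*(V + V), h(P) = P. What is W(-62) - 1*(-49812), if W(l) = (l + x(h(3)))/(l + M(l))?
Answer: 29339238/589 ≈ 49812.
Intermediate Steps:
M(V) = -20*V
x(U) = -1 + U (x(U) = -2 + (U + 1) = -2 + (1 + U) = -1 + U)
W(l) = -(2 + l)/(19*l) (W(l) = (l + (-1 + 3))/(l - 20*l) = (l + 2)/((-19*l)) = (2 + l)*(-1/(19*l)) = -(2 + l)/(19*l))
W(-62) - 1*(-49812) = (1/19)*(-2 - 1*(-62))/(-62) - 1*(-49812) = (1/19)*(-1/62)*(-2 + 62) + 49812 = (1/19)*(-1/62)*60 + 49812 = -30/589 + 49812 = 29339238/589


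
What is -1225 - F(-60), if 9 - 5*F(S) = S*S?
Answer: -2534/5 ≈ -506.80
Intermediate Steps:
F(S) = 9/5 - S²/5 (F(S) = 9/5 - S*S/5 = 9/5 - S²/5)
-1225 - F(-60) = -1225 - (9/5 - ⅕*(-60)²) = -1225 - (9/5 - ⅕*3600) = -1225 - (9/5 - 720) = -1225 - 1*(-3591/5) = -1225 + 3591/5 = -2534/5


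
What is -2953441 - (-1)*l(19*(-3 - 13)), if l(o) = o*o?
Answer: -2861025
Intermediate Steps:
l(o) = o²
-2953441 - (-1)*l(19*(-3 - 13)) = -2953441 - (-1)*(19*(-3 - 13))² = -2953441 - (-1)*(19*(-16))² = -2953441 - (-1)*(-304)² = -2953441 - (-1)*92416 = -2953441 - 1*(-92416) = -2953441 + 92416 = -2861025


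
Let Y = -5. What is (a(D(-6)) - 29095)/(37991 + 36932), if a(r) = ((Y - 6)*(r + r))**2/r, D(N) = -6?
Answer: -31999/74923 ≈ -0.42709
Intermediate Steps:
a(r) = 484*r (a(r) = ((-5 - 6)*(r + r))**2/r = (-22*r)**2/r = (484*r**2)/r = 484*r)
(a(D(-6)) - 29095)/(37991 + 36932) = (484*(-6) - 29095)/(37991 + 36932) = (-2904 - 29095)/74923 = -31999*1/74923 = -31999/74923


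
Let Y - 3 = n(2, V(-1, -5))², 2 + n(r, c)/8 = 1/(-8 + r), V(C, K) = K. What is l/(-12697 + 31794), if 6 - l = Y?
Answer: -2677/171873 ≈ -0.015575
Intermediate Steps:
n(r, c) = -16 + 8/(-8 + r)
Y = 2731/9 (Y = 3 + (8*(17 - 2*2)/(-8 + 2))² = 3 + (8*(17 - 4)/(-6))² = 3 + (8*(-⅙)*13)² = 3 + (-52/3)² = 3 + 2704/9 = 2731/9 ≈ 303.44)
l = -2677/9 (l = 6 - 1*2731/9 = 6 - 2731/9 = -2677/9 ≈ -297.44)
l/(-12697 + 31794) = -2677/(9*(-12697 + 31794)) = -2677/9/19097 = -2677/9*1/19097 = -2677/171873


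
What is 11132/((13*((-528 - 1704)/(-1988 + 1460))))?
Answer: 244904/1209 ≈ 202.57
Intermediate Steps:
11132/((13*((-528 - 1704)/(-1988 + 1460)))) = 11132/((13*(-2232/(-528)))) = 11132/((13*(-2232*(-1/528)))) = 11132/((13*(93/22))) = 11132/(1209/22) = 11132*(22/1209) = 244904/1209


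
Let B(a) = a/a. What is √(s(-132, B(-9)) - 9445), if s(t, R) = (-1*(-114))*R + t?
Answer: I*√9463 ≈ 97.278*I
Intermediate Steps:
B(a) = 1
s(t, R) = t + 114*R (s(t, R) = 114*R + t = t + 114*R)
√(s(-132, B(-9)) - 9445) = √((-132 + 114*1) - 9445) = √((-132 + 114) - 9445) = √(-18 - 9445) = √(-9463) = I*√9463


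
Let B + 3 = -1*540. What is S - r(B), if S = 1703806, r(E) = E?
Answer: 1704349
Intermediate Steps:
B = -543 (B = -3 - 1*540 = -3 - 540 = -543)
S - r(B) = 1703806 - 1*(-543) = 1703806 + 543 = 1704349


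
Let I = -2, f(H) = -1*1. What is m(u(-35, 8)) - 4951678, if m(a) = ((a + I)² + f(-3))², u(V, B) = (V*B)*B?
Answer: 25266330641291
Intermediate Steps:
f(H) = -1
u(V, B) = V*B² (u(V, B) = (B*V)*B = V*B²)
m(a) = (-1 + (-2 + a)²)² (m(a) = ((a - 2)² - 1)² = ((-2 + a)² - 1)² = (-1 + (-2 + a)²)²)
m(u(-35, 8)) - 4951678 = (-1 + (-2 - 35*8²)²)² - 4951678 = (-1 + (-2 - 35*64)²)² - 4951678 = (-1 + (-2 - 2240)²)² - 4951678 = (-1 + (-2242)²)² - 4951678 = (-1 + 5026564)² - 4951678 = 5026563² - 4951678 = 25266335592969 - 4951678 = 25266330641291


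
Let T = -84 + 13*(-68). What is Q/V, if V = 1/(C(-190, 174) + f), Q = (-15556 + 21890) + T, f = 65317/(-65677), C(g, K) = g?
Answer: -67310819602/65677 ≈ -1.0249e+6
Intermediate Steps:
T = -968 (T = -84 - 884 = -968)
f = -65317/65677 (f = 65317*(-1/65677) = -65317/65677 ≈ -0.99452)
Q = 5366 (Q = (-15556 + 21890) - 968 = 6334 - 968 = 5366)
V = -65677/12543947 (V = 1/(-190 - 65317/65677) = 1/(-12543947/65677) = -65677/12543947 ≈ -0.0052358)
Q/V = 5366/(-65677/12543947) = 5366*(-12543947/65677) = -67310819602/65677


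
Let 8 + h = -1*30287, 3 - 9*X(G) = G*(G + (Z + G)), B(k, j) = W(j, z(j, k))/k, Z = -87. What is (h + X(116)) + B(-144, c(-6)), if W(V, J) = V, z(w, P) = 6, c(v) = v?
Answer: -2315773/72 ≈ -32164.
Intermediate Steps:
B(k, j) = j/k
X(G) = ⅓ - G*(-87 + 2*G)/9 (X(G) = ⅓ - G*(G + (-87 + G))/9 = ⅓ - G*(-87 + 2*G)/9)
h = -30295 (h = -8 - 1*30287 = -8 - 30287 = -30295)
(h + X(116)) + B(-144, c(-6)) = (-30295 + (⅓ - 2/9*116² + (29/3)*116)) - 6/(-144) = (-30295 + (⅓ - 2/9*13456 + 3364/3)) - 6*(-1/144) = (-30295 + (⅓ - 26912/9 + 3364/3)) + 1/24 = (-30295 - 16817/9) + 1/24 = -289472/9 + 1/24 = -2315773/72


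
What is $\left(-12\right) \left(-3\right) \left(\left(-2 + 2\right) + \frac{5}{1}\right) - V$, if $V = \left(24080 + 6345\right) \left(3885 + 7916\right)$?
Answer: $-359045245$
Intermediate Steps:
$V = 359045425$ ($V = 30425 \cdot 11801 = 359045425$)
$\left(-12\right) \left(-3\right) \left(\left(-2 + 2\right) + \frac{5}{1}\right) - V = \left(-12\right) \left(-3\right) \left(\left(-2 + 2\right) + \frac{5}{1}\right) - 359045425 = 36 \left(0 + 5 \cdot 1\right) - 359045425 = 36 \left(0 + 5\right) - 359045425 = 36 \cdot 5 - 359045425 = 180 - 359045425 = -359045245$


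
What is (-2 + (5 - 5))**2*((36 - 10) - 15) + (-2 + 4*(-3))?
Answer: 30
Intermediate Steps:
(-2 + (5 - 5))**2*((36 - 10) - 15) + (-2 + 4*(-3)) = (-2 + 0)**2*(26 - 15) + (-2 - 12) = (-2)**2*11 - 14 = 4*11 - 14 = 44 - 14 = 30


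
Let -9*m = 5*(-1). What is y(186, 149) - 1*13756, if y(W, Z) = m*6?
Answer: -41258/3 ≈ -13753.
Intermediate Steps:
m = 5/9 (m = -5*(-1)/9 = -⅑*(-5) = 5/9 ≈ 0.55556)
y(W, Z) = 10/3 (y(W, Z) = (5/9)*6 = 10/3)
y(186, 149) - 1*13756 = 10/3 - 1*13756 = 10/3 - 13756 = -41258/3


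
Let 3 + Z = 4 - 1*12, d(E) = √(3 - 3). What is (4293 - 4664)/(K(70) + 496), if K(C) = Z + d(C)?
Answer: -371/485 ≈ -0.76495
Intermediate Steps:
d(E) = 0 (d(E) = √0 = 0)
Z = -11 (Z = -3 + (4 - 1*12) = -3 + (4 - 12) = -3 - 8 = -11)
K(C) = -11 (K(C) = -11 + 0 = -11)
(4293 - 4664)/(K(70) + 496) = (4293 - 4664)/(-11 + 496) = -371/485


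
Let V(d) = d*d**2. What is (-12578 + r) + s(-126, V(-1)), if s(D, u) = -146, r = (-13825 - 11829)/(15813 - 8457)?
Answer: -46811699/3678 ≈ -12727.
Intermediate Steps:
V(d) = d**3
r = -12827/3678 (r = -25654/7356 = -25654*1/7356 = -12827/3678 ≈ -3.4875)
(-12578 + r) + s(-126, V(-1)) = (-12578 - 12827/3678) - 146 = -46274711/3678 - 146 = -46811699/3678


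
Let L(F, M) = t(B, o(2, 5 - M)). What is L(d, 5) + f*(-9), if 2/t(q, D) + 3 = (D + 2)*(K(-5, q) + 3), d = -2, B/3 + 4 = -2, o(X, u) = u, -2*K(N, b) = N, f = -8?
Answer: 289/4 ≈ 72.250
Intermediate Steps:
K(N, b) = -N/2
B = -18 (B = -12 + 3*(-2) = -12 - 6 = -18)
t(q, D) = 2/(8 + 11*D/2) (t(q, D) = 2/(-3 + (D + 2)*(-½*(-5) + 3)) = 2/(-3 + (2 + D)*(5/2 + 3)) = 2/(-3 + (2 + D)*(11/2)) = 2/(-3 + (11 + 11*D/2)) = 2/(8 + 11*D/2))
L(F, M) = 4/(71 - 11*M) (L(F, M) = 4/(16 + 11*(5 - M)) = 4/(16 + (55 - 11*M)) = 4/(71 - 11*M))
L(d, 5) + f*(-9) = -4/(-71 + 11*5) - 8*(-9) = -4/(-71 + 55) + 72 = -4/(-16) + 72 = -4*(-1/16) + 72 = ¼ + 72 = 289/4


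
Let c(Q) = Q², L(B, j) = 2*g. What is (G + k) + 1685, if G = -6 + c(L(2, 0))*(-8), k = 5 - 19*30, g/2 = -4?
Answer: -934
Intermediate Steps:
g = -8 (g = 2*(-4) = -8)
L(B, j) = -16 (L(B, j) = 2*(-8) = -16)
k = -565 (k = 5 - 570 = -565)
G = -2054 (G = -6 + (-16)²*(-8) = -6 + 256*(-8) = -6 - 2048 = -2054)
(G + k) + 1685 = (-2054 - 565) + 1685 = -2619 + 1685 = -934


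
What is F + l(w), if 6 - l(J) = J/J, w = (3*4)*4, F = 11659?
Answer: 11664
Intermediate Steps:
w = 48 (w = 12*4 = 48)
l(J) = 5 (l(J) = 6 - J/J = 6 - 1*1 = 6 - 1 = 5)
F + l(w) = 11659 + 5 = 11664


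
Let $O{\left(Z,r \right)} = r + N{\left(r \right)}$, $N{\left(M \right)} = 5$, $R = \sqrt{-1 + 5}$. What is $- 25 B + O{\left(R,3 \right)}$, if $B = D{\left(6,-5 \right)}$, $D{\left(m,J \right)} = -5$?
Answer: $133$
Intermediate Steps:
$R = 2$ ($R = \sqrt{4} = 2$)
$O{\left(Z,r \right)} = 5 + r$ ($O{\left(Z,r \right)} = r + 5 = 5 + r$)
$B = -5$
$- 25 B + O{\left(R,3 \right)} = \left(-25\right) \left(-5\right) + \left(5 + 3\right) = 125 + 8 = 133$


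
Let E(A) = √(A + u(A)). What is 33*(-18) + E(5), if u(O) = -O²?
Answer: -594 + 2*I*√5 ≈ -594.0 + 4.4721*I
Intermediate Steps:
E(A) = √(A - A²)
33*(-18) + E(5) = 33*(-18) + √(5*(1 - 1*5)) = -594 + √(5*(1 - 5)) = -594 + √(5*(-4)) = -594 + √(-20) = -594 + 2*I*√5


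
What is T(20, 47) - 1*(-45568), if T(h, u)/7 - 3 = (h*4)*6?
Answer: 48949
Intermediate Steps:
T(h, u) = 21 + 168*h (T(h, u) = 21 + 7*((h*4)*6) = 21 + 7*((4*h)*6) = 21 + 7*(24*h) = 21 + 168*h)
T(20, 47) - 1*(-45568) = (21 + 168*20) - 1*(-45568) = (21 + 3360) + 45568 = 3381 + 45568 = 48949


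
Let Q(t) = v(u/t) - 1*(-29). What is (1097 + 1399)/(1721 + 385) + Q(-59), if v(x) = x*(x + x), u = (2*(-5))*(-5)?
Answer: 2972015/93987 ≈ 31.622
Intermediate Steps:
u = 50 (u = -10*(-5) = 50)
v(x) = 2*x**2 (v(x) = x*(2*x) = 2*x**2)
Q(t) = 29 + 5000/t**2 (Q(t) = 2*(50/t)**2 - 1*(-29) = 2*(2500/t**2) + 29 = 5000/t**2 + 29 = 29 + 5000/t**2)
(1097 + 1399)/(1721 + 385) + Q(-59) = (1097 + 1399)/(1721 + 385) + (29 + 5000/(-59)**2) = 2496/2106 + (29 + 5000*(1/3481)) = 2496*(1/2106) + (29 + 5000/3481) = 32/27 + 105949/3481 = 2972015/93987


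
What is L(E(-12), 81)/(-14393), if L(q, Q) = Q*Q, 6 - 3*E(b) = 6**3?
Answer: -6561/14393 ≈ -0.45585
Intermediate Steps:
E(b) = -70 (E(b) = 2 - 1/3*6**3 = 2 - 1/3*216 = 2 - 72 = -70)
L(q, Q) = Q**2
L(E(-12), 81)/(-14393) = 81**2/(-14393) = 6561*(-1/14393) = -6561/14393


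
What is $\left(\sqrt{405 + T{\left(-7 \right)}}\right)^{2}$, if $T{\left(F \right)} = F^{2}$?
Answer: $454$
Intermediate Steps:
$\left(\sqrt{405 + T{\left(-7 \right)}}\right)^{2} = \left(\sqrt{405 + \left(-7\right)^{2}}\right)^{2} = \left(\sqrt{405 + 49}\right)^{2} = \left(\sqrt{454}\right)^{2} = 454$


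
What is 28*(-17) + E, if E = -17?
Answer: -493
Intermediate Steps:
28*(-17) + E = 28*(-17) - 17 = -476 - 17 = -493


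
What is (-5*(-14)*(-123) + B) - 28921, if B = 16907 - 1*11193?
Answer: -31817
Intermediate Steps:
B = 5714 (B = 16907 - 11193 = 5714)
(-5*(-14)*(-123) + B) - 28921 = (-5*(-14)*(-123) + 5714) - 28921 = (70*(-123) + 5714) - 28921 = (-8610 + 5714) - 28921 = -2896 - 28921 = -31817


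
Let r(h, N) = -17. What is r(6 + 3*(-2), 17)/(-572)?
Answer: 17/572 ≈ 0.029720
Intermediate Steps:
r(6 + 3*(-2), 17)/(-572) = -17/(-572) = -17*(-1/572) = 17/572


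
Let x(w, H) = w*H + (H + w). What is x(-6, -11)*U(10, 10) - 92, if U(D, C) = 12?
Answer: 496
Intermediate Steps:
x(w, H) = H + w + H*w (x(w, H) = H*w + (H + w) = H + w + H*w)
x(-6, -11)*U(10, 10) - 92 = (-11 - 6 - 11*(-6))*12 - 92 = (-11 - 6 + 66)*12 - 92 = 49*12 - 92 = 588 - 92 = 496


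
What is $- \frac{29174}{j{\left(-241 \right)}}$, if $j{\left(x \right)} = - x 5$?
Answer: $- \frac{29174}{1205} \approx -24.211$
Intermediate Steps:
$j{\left(x \right)} = - 5 x$
$- \frac{29174}{j{\left(-241 \right)}} = - \frac{29174}{\left(-5\right) \left(-241\right)} = - \frac{29174}{1205}$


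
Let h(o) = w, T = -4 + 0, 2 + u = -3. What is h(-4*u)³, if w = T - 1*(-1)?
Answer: -27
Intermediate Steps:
u = -5 (u = -2 - 3 = -5)
T = -4
w = -3 (w = -4 - 1*(-1) = -4 + 1 = -3)
h(o) = -3
h(-4*u)³ = (-3)³ = -27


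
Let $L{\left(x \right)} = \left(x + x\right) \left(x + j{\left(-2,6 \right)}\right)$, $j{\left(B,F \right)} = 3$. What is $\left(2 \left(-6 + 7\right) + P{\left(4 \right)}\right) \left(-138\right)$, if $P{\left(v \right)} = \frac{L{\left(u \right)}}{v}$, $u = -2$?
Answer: $-138$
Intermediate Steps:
$L{\left(x \right)} = 2 x \left(3 + x\right)$ ($L{\left(x \right)} = \left(x + x\right) \left(x + 3\right) = 2 x \left(3 + x\right)$)
$P{\left(v \right)} = - \frac{4}{v}$ ($P{\left(v \right)} = \frac{2 \left(-2\right) \left(3 - 2\right)}{v} = \frac{2 \left(-2\right) 1}{v} = - \frac{4}{v}$)
$\left(2 \left(-6 + 7\right) + P{\left(4 \right)}\right) \left(-138\right) = \left(2 \left(-6 + 7\right) - \frac{4}{4}\right) \left(-138\right) = \left(2 \cdot 1 - 1\right) \left(-138\right) = \left(2 - 1\right) \left(-138\right) = 1 \left(-138\right) = -138$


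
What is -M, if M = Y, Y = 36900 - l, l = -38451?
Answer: -75351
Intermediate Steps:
Y = 75351 (Y = 36900 - 1*(-38451) = 36900 + 38451 = 75351)
M = 75351
-M = -1*75351 = -75351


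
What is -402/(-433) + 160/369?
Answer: 217618/159777 ≈ 1.3620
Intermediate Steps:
-402/(-433) + 160/369 = -1/433*(-402) + 160*(1/369) = 402/433 + 160/369 = 217618/159777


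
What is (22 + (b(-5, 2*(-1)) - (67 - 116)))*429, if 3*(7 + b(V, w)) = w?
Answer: 27170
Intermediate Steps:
b(V, w) = -7 + w/3
(22 + (b(-5, 2*(-1)) - (67 - 116)))*429 = (22 + ((-7 + (2*(-1))/3) - (67 - 116)))*429 = (22 + ((-7 + (⅓)*(-2)) - 1*(-49)))*429 = (22 + ((-7 - ⅔) + 49))*429 = (22 + (-23/3 + 49))*429 = (22 + 124/3)*429 = (190/3)*429 = 27170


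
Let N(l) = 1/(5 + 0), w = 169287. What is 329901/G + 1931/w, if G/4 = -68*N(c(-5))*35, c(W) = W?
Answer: -55844273963/322322448 ≈ -173.26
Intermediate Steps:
N(l) = ⅕ (N(l) = 1/5 = ⅕)
G = -1904 (G = 4*(-68*⅕*35) = 4*(-68/5*35) = 4*(-476) = -1904)
329901/G + 1931/w = 329901/(-1904) + 1931/169287 = 329901*(-1/1904) + 1931*(1/169287) = -329901/1904 + 1931/169287 = -55844273963/322322448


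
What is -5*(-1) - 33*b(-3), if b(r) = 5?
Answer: -160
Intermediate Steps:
-5*(-1) - 33*b(-3) = -5*(-1) - 33*5 = 5 - 165 = -160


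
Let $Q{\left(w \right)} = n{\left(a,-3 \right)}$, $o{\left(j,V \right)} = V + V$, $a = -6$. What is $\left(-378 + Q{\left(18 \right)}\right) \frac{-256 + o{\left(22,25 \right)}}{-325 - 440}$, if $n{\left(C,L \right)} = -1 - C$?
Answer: $- \frac{76838}{765} \approx -100.44$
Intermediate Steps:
$o{\left(j,V \right)} = 2 V$
$Q{\left(w \right)} = 5$ ($Q{\left(w \right)} = -1 - -6 = -1 + 6 = 5$)
$\left(-378 + Q{\left(18 \right)}\right) \frac{-256 + o{\left(22,25 \right)}}{-325 - 440} = \left(-378 + 5\right) \frac{-256 + 2 \cdot 25}{-325 - 440} = - 373 \frac{-256 + 50}{-765} = - 373 \left(\left(-206\right) \left(- \frac{1}{765}\right)\right) = \left(-373\right) \frac{206}{765} = - \frac{76838}{765}$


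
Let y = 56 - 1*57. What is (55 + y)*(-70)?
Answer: -3780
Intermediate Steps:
y = -1 (y = 56 - 57 = -1)
(55 + y)*(-70) = (55 - 1)*(-70) = 54*(-70) = -3780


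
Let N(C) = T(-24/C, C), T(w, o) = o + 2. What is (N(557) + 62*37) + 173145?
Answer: 175998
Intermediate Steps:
T(w, o) = 2 + o
N(C) = 2 + C
(N(557) + 62*37) + 173145 = ((2 + 557) + 62*37) + 173145 = (559 + 2294) + 173145 = 2853 + 173145 = 175998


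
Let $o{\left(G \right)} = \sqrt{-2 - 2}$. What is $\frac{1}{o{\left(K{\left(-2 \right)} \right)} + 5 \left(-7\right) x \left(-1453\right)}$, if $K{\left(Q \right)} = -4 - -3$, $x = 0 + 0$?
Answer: $- \frac{i}{2} \approx - 0.5 i$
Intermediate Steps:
$x = 0$
$K{\left(Q \right)} = -1$ ($K{\left(Q \right)} = -4 + 3 = -1$)
$o{\left(G \right)} = 2 i$ ($o{\left(G \right)} = \sqrt{-4} = 2 i$)
$\frac{1}{o{\left(K{\left(-2 \right)} \right)} + 5 \left(-7\right) x \left(-1453\right)} = \frac{1}{2 i + 5 \left(-7\right) 0 \left(-1453\right)} = \frac{1}{2 i + \left(-35\right) 0 \left(-1453\right)} = \frac{1}{2 i + 0 \left(-1453\right)} = \frac{1}{2 i + 0} = \frac{1}{2 i} = - \frac{i}{2}$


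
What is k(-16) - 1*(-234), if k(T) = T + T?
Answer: 202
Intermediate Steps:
k(T) = 2*T
k(-16) - 1*(-234) = 2*(-16) - 1*(-234) = -32 + 234 = 202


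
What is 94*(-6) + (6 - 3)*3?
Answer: -555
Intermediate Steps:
94*(-6) + (6 - 3)*3 = -564 + 3*3 = -564 + 9 = -555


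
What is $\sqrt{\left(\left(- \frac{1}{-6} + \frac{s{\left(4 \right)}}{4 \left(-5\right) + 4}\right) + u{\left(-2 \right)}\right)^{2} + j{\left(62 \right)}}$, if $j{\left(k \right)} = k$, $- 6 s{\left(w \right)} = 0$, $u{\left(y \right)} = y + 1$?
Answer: $\frac{\sqrt{2257}}{6} \approx 7.918$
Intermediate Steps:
$u{\left(y \right)} = 1 + y$
$s{\left(w \right)} = 0$ ($s{\left(w \right)} = \left(- \frac{1}{6}\right) 0 = 0$)
$\sqrt{\left(\left(- \frac{1}{-6} + \frac{s{\left(4 \right)}}{4 \left(-5\right) + 4}\right) + u{\left(-2 \right)}\right)^{2} + j{\left(62 \right)}} = \sqrt{\left(\left(- \frac{1}{-6} + \frac{0}{4 \left(-5\right) + 4}\right) + \left(1 - 2\right)\right)^{2} + 62} = \sqrt{\left(\left(\left(-1\right) \left(- \frac{1}{6}\right) + \frac{0}{-20 + 4}\right) - 1\right)^{2} + 62} = \sqrt{\left(\left(\frac{1}{6} + \frac{0}{-16}\right) - 1\right)^{2} + 62} = \sqrt{\left(\left(\frac{1}{6} + 0 \left(- \frac{1}{16}\right)\right) - 1\right)^{2} + 62} = \sqrt{\left(\left(\frac{1}{6} + 0\right) - 1\right)^{2} + 62} = \sqrt{\left(\frac{1}{6} - 1\right)^{2} + 62} = \sqrt{\left(- \frac{5}{6}\right)^{2} + 62} = \sqrt{\frac{25}{36} + 62} = \sqrt{\frac{2257}{36}} = \frac{\sqrt{2257}}{6}$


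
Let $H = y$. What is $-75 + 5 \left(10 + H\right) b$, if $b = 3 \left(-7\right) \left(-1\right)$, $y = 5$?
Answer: $1500$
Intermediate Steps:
$b = 21$ ($b = \left(-21\right) \left(-1\right) = 21$)
$H = 5$
$-75 + 5 \left(10 + H\right) b = -75 + 5 \left(10 + 5\right) 21 = -75 + 5 \cdot 15 \cdot 21 = -75 + 75 \cdot 21 = -75 + 1575 = 1500$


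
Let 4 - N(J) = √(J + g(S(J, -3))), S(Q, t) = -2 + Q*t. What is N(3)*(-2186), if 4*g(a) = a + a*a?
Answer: -8744 + 1093*√122 ≈ 3328.6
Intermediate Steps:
g(a) = a/4 + a²/4 (g(a) = (a + a*a)/4 = (a + a²)/4 = a/4 + a²/4)
N(J) = 4 - √(J + (-1 - 3*J)*(-2 - 3*J)/4) (N(J) = 4 - √(J + (-2 + J*(-3))*(1 + (-2 + J*(-3)))/4) = 4 - √(J + (-2 - 3*J)*(1 + (-2 - 3*J))/4) = 4 - √(J + (-2 - 3*J)*(-1 - 3*J)/4) = 4 - √(J + (-1 - 3*J)*(-2 - 3*J)/4))
N(3)*(-2186) = (4 - √(2 + 9*3² + 13*3)/2)*(-2186) = (4 - √(2 + 9*9 + 39)/2)*(-2186) = (4 - √(2 + 81 + 39)/2)*(-2186) = (4 - √122/2)*(-2186) = -8744 + 1093*√122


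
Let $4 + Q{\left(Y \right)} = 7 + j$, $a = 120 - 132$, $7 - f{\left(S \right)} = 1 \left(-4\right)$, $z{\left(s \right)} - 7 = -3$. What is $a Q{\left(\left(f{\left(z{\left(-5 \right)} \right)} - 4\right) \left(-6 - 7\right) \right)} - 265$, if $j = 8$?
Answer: $-397$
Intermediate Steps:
$z{\left(s \right)} = 4$ ($z{\left(s \right)} = 7 - 3 = 4$)
$f{\left(S \right)} = 11$ ($f{\left(S \right)} = 7 - 1 \left(-4\right) = 7 - -4 = 7 + 4 = 11$)
$a = -12$ ($a = 120 - 132 = -12$)
$Q{\left(Y \right)} = 11$ ($Q{\left(Y \right)} = -4 + \left(7 + 8\right) = -4 + 15 = 11$)
$a Q{\left(\left(f{\left(z{\left(-5 \right)} \right)} - 4\right) \left(-6 - 7\right) \right)} - 265 = \left(-12\right) 11 - 265 = -132 - 265 = -397$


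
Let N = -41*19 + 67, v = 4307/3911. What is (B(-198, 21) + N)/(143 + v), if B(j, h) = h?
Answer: -2702501/563580 ≈ -4.7952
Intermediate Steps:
v = 4307/3911 (v = 4307*(1/3911) = 4307/3911 ≈ 1.1013)
N = -712 (N = -779 + 67 = -712)
(B(-198, 21) + N)/(143 + v) = (21 - 712)/(143 + 4307/3911) = -691/563580/3911 = -691*3911/563580 = -2702501/563580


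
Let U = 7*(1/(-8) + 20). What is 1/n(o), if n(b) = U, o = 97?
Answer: 8/1113 ≈ 0.0071878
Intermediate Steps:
U = 1113/8 (U = 7*(-1/8 + 20) = 7*(159/8) = 1113/8 ≈ 139.13)
n(b) = 1113/8
1/n(o) = 1/(1113/8) = 8/1113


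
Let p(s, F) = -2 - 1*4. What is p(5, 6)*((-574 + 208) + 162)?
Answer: 1224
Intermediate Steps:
p(s, F) = -6 (p(s, F) = -2 - 4 = -6)
p(5, 6)*((-574 + 208) + 162) = -6*((-574 + 208) + 162) = -6*(-366 + 162) = -6*(-204) = 1224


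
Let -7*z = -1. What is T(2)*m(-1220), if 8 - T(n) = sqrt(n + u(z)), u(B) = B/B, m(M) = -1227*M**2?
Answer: -14610134400 + 1826266800*sqrt(3) ≈ -1.1447e+10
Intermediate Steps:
z = 1/7 (z = -1/7*(-1) = 1/7 ≈ 0.14286)
u(B) = 1
T(n) = 8 - sqrt(1 + n) (T(n) = 8 - sqrt(n + 1) = 8 - sqrt(1 + n))
T(2)*m(-1220) = (8 - sqrt(1 + 2))*(-1227*(-1220)**2) = (8 - sqrt(3))*(-1227*1488400) = (8 - sqrt(3))*(-1826266800) = -14610134400 + 1826266800*sqrt(3)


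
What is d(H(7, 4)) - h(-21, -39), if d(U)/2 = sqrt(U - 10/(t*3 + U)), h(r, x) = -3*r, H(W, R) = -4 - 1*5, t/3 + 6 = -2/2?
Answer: -63 + I*sqrt(319)/3 ≈ -63.0 + 5.9535*I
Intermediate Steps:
t = -21 (t = -18 + 3*(-2/2) = -18 + 3*(-2*1/2) = -18 + 3*(-1) = -18 - 3 = -21)
H(W, R) = -9 (H(W, R) = -4 - 5 = -9)
d(U) = 2*sqrt(U - 10/(-63 + U)) (d(U) = 2*sqrt(U - 10/(-21*3 + U)) = 2*sqrt(U - 10/(-63 + U)))
d(H(7, 4)) - h(-21, -39) = 2*sqrt((-10 - 9*(-63 - 9))/(-63 - 9)) - (-3)*(-21) = 2*sqrt((-10 - 9*(-72))/(-72)) - 1*63 = 2*sqrt(-(-10 + 648)/72) - 63 = 2*sqrt(-1/72*638) - 63 = 2*sqrt(-319/36) - 63 = 2*(I*sqrt(319)/6) - 63 = I*sqrt(319)/3 - 63 = -63 + I*sqrt(319)/3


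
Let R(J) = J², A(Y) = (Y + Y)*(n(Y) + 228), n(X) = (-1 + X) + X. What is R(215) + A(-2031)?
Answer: 15623995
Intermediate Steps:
n(X) = -1 + 2*X
A(Y) = 2*Y*(227 + 2*Y) (A(Y) = (Y + Y)*((-1 + 2*Y) + 228) = (2*Y)*(227 + 2*Y) = 2*Y*(227 + 2*Y))
R(215) + A(-2031) = 215² + 2*(-2031)*(227 + 2*(-2031)) = 46225 + 2*(-2031)*(227 - 4062) = 46225 + 2*(-2031)*(-3835) = 46225 + 15577770 = 15623995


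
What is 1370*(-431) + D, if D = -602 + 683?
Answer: -590389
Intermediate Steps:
D = 81
1370*(-431) + D = 1370*(-431) + 81 = -590470 + 81 = -590389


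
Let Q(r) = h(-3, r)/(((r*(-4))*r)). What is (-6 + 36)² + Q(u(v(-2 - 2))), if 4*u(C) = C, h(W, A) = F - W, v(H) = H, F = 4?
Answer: 3593/4 ≈ 898.25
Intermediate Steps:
h(W, A) = 4 - W
u(C) = C/4
Q(r) = -7/(4*r²) (Q(r) = (4 - 1*(-3))/(((r*(-4))*r)) = (4 + 3)/(((-4*r)*r)) = 7/((-4*r²)) = 7*(-1/(4*r²)) = -7/(4*r²))
(-6 + 36)² + Q(u(v(-2 - 2))) = (-6 + 36)² - 7*16/(-2 - 2)²/4 = 30² - 7/(4*1²) = 900 - 7/4/(-1)² = 900 - 7/4*1 = 900 - 7/4 = 3593/4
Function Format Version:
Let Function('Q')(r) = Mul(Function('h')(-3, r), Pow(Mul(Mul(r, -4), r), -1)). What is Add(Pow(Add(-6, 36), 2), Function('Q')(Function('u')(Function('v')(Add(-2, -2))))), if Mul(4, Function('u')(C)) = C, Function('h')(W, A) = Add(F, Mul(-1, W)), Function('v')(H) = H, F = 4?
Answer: Rational(3593, 4) ≈ 898.25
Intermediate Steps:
Function('h')(W, A) = Add(4, Mul(-1, W))
Function('u')(C) = Mul(Rational(1, 4), C)
Function('Q')(r) = Mul(Rational(-7, 4), Pow(r, -2)) (Function('Q')(r) = Mul(Add(4, Mul(-1, -3)), Pow(Mul(Mul(r, -4), r), -1)) = Mul(Add(4, 3), Pow(Mul(Mul(-4, r), r), -1)) = Mul(7, Pow(Mul(-4, Pow(r, 2)), -1)) = Mul(7, Mul(Rational(-1, 4), Pow(r, -2))) = Mul(Rational(-7, 4), Pow(r, -2)))
Add(Pow(Add(-6, 36), 2), Function('Q')(Function('u')(Function('v')(Add(-2, -2))))) = Add(Pow(Add(-6, 36), 2), Mul(Rational(-7, 4), Pow(Mul(Rational(1, 4), Add(-2, -2)), -2))) = Add(Pow(30, 2), Mul(Rational(-7, 4), Pow(Mul(Rational(1, 4), -4), -2))) = Add(900, Mul(Rational(-7, 4), Pow(-1, -2))) = Add(900, Mul(Rational(-7, 4), 1)) = Add(900, Rational(-7, 4)) = Rational(3593, 4)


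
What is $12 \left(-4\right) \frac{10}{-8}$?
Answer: $60$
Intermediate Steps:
$12 \left(-4\right) \frac{10}{-8} = - 48 \cdot 10 \left(- \frac{1}{8}\right) = \left(-48\right) \left(- \frac{5}{4}\right) = 60$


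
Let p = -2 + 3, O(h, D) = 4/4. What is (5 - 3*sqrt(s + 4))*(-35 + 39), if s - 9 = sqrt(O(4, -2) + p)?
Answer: 20 - 12*sqrt(13 + sqrt(2)) ≈ -25.559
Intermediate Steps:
O(h, D) = 1 (O(h, D) = 4*(1/4) = 1)
p = 1
s = 9 + sqrt(2) (s = 9 + sqrt(1 + 1) = 9 + sqrt(2) ≈ 10.414)
(5 - 3*sqrt(s + 4))*(-35 + 39) = (5 - 3*sqrt((9 + sqrt(2)) + 4))*(-35 + 39) = (5 - 3*sqrt(13 + sqrt(2)))*4 = 20 - 12*sqrt(13 + sqrt(2))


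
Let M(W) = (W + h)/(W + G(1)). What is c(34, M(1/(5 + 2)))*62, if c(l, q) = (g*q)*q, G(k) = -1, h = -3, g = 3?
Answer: 6200/3 ≈ 2066.7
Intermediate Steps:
M(W) = (-3 + W)/(-1 + W) (M(W) = (W - 3)/(W - 1) = (-3 + W)/(-1 + W))
c(l, q) = 3*q² (c(l, q) = (3*q)*q = 3*q²)
c(34, M(1/(5 + 2)))*62 = (3*((-3 + 1/(5 + 2))/(-1 + 1/(5 + 2)))²)*62 = (3*((-3 + 1/7)/(-1 + 1/7))²)*62 = (3*((-3 + ⅐)/(-1 + ⅐))²)*62 = (3*(-20/7/(-6/7))²)*62 = (3*(-7/6*(-20/7))²)*62 = (3*(10/3)²)*62 = (3*(100/9))*62 = (100/3)*62 = 6200/3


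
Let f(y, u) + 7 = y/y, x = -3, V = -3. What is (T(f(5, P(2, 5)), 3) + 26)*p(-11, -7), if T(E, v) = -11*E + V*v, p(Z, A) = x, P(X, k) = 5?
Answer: -249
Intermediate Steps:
p(Z, A) = -3
f(y, u) = -6 (f(y, u) = -7 + y/y = -7 + 1 = -6)
T(E, v) = -11*E - 3*v
(T(f(5, P(2, 5)), 3) + 26)*p(-11, -7) = ((-11*(-6) - 3*3) + 26)*(-3) = ((66 - 9) + 26)*(-3) = (57 + 26)*(-3) = 83*(-3) = -249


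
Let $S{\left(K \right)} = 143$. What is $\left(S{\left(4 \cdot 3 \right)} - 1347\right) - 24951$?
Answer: $-26155$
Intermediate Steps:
$\left(S{\left(4 \cdot 3 \right)} - 1347\right) - 24951 = \left(143 - 1347\right) - 24951 = -1204 - 24951 = -26155$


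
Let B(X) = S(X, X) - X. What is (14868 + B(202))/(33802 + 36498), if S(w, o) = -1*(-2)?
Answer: 193/925 ≈ 0.20865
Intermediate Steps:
S(w, o) = 2
B(X) = 2 - X
(14868 + B(202))/(33802 + 36498) = (14868 + (2 - 1*202))/(33802 + 36498) = (14868 + (2 - 202))/70300 = (14868 - 200)*(1/70300) = 14668*(1/70300) = 193/925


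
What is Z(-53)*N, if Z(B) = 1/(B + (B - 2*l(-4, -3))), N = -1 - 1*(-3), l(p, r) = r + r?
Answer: -1/47 ≈ -0.021277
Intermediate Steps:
l(p, r) = 2*r
N = 2 (N = -1 + 3 = 2)
Z(B) = 1/(12 + 2*B) (Z(B) = 1/(B + (B - 4*(-3))) = 1/(B + (B - 2*(-6))) = 1/(B + (B + 12)) = 1/(B + (12 + B)) = 1/(12 + 2*B))
Z(-53)*N = (1/(2*(6 - 53)))*2 = ((½)/(-47))*2 = ((½)*(-1/47))*2 = -1/94*2 = -1/47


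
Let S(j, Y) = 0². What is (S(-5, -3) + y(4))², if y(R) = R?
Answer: 16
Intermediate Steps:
S(j, Y) = 0
(S(-5, -3) + y(4))² = (0 + 4)² = 4² = 16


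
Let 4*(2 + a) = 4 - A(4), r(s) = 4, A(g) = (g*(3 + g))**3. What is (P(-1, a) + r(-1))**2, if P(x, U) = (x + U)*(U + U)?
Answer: 3632379361562176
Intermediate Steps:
A(g) = g**3*(3 + g)**3
a = -5489 (a = -2 + (4 - 4**3*(3 + 4)**3)/4 = -2 + (4 - 64*7**3)/4 = -2 + (4 - 64*343)/4 = -2 + (4 - 1*21952)/4 = -2 + (4 - 21952)/4 = -2 + (1/4)*(-21948) = -2 - 5487 = -5489)
P(x, U) = 2*U*(U + x) (P(x, U) = (U + x)*(2*U) = 2*U*(U + x))
(P(-1, a) + r(-1))**2 = (2*(-5489)*(-5489 - 1) + 4)**2 = (2*(-5489)*(-5490) + 4)**2 = (60269220 + 4)**2 = 60269224**2 = 3632379361562176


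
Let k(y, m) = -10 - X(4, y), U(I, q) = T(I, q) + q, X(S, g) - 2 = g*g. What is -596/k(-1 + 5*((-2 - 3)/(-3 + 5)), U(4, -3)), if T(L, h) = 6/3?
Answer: 2384/777 ≈ 3.0682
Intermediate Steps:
X(S, g) = 2 + g² (X(S, g) = 2 + g*g = 2 + g²)
T(L, h) = 2 (T(L, h) = 6*(⅓) = 2)
U(I, q) = 2 + q
k(y, m) = -12 - y² (k(y, m) = -10 - (2 + y²) = -10 + (-2 - y²) = -12 - y²)
-596/k(-1 + 5*((-2 - 3)/(-3 + 5)), U(4, -3)) = -596/(-12 - (-1 + 5*((-2 - 3)/(-3 + 5)))²) = -596/(-12 - (-1 + 5*(-5/2))²) = -596/(-12 - (-1 - 25/2)²) = -596/(-12 - (-27/2)²) = -596/(-12 - 1*729/4) = -596/(-12 - 729/4) = -596/(-777/4) = -596*(-4/777) = 2384/777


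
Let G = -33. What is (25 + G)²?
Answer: 64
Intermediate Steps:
(25 + G)² = (25 - 33)² = (-8)² = 64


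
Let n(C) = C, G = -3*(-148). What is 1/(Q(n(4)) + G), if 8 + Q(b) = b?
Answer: 1/440 ≈ 0.0022727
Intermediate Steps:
G = 444
Q(b) = -8 + b
1/(Q(n(4)) + G) = 1/((-8 + 4) + 444) = 1/(-4 + 444) = 1/440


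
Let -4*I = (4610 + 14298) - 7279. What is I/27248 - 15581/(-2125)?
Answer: 1673492727/231608000 ≈ 7.2255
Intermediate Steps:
I = -11629/4 (I = -((4610 + 14298) - 7279)/4 = -(18908 - 7279)/4 = -1/4*11629 = -11629/4 ≈ -2907.3)
I/27248 - 15581/(-2125) = -11629/4/27248 - 15581/(-2125) = -11629/4*1/27248 - 15581*(-1/2125) = -11629/108992 + 15581/2125 = 1673492727/231608000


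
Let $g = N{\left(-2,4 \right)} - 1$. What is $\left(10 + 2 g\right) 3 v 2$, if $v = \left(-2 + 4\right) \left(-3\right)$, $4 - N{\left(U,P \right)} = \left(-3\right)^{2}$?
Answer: $72$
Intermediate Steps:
$N{\left(U,P \right)} = -5$ ($N{\left(U,P \right)} = 4 - \left(-3\right)^{2} = 4 - 9 = -5$)
$v = -6$ ($v = 2 \left(-3\right) = -6$)
$g = -6$ ($g = -5 - 1 = -6$)
$\left(10 + 2 g\right) 3 v 2 = \left(10 + 2 \left(-6\right)\right) 3 \left(-6\right) 2 = \left(10 - 12\right) \left(\left(-18\right) 2\right) = \left(-2\right) \left(-36\right) = 72$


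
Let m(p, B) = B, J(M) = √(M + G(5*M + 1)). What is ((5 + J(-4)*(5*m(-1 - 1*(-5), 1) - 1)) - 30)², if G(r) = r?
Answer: 257 - 200*I*√23 ≈ 257.0 - 959.17*I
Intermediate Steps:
J(M) = √(1 + 6*M) (J(M) = √(M + (5*M + 1)) = √(M + (1 + 5*M)) = √(1 + 6*M))
((5 + J(-4)*(5*m(-1 - 1*(-5), 1) - 1)) - 30)² = ((5 + √(1 + 6*(-4))*(5*1 - 1)) - 30)² = ((5 + √(1 - 24)*(5 - 1)) - 30)² = ((5 + √(-23)*4) - 30)² = ((5 + (I*√23)*4) - 30)² = ((5 + 4*I*√23) - 30)² = (-25 + 4*I*√23)²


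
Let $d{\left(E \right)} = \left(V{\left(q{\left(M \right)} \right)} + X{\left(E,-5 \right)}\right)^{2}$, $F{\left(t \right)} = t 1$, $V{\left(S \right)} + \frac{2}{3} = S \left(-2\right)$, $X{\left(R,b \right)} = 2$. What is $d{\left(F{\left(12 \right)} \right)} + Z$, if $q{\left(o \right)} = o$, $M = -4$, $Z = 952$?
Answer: $\frac{9352}{9} \approx 1039.1$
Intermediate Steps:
$V{\left(S \right)} = - \frac{2}{3} - 2 S$ ($V{\left(S \right)} = - \frac{2}{3} + S \left(-2\right) = - \frac{2}{3} - 2 S$)
$F{\left(t \right)} = t$
$d{\left(E \right)} = \frac{784}{9}$ ($d{\left(E \right)} = \left(\left(- \frac{2}{3} - -8\right) + 2\right)^{2} = \left(\left(- \frac{2}{3} + 8\right) + 2\right)^{2} = \left(\frac{22}{3} + 2\right)^{2} = \left(\frac{28}{3}\right)^{2} = \frac{784}{9}$)
$d{\left(F{\left(12 \right)} \right)} + Z = \frac{784}{9} + 952 = \frac{9352}{9}$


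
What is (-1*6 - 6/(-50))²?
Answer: 21609/625 ≈ 34.574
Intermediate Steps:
(-1*6 - 6/(-50))² = (-6 - 6*(-1/50))² = (-6 + 3/25)² = (-147/25)² = 21609/625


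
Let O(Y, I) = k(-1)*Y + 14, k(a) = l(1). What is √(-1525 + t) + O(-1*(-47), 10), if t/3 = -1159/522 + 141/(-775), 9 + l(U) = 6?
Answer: -127 + I*√1114497907338/26970 ≈ -127.0 + 39.143*I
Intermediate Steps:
l(U) = -3 (l(U) = -9 + 6 = -3)
k(a) = -3
t = -971827/134850 (t = 3*(-1159/522 + 141/(-775)) = 3*(-1159*1/522 + 141*(-1/775)) = 3*(-1159/522 - 141/775) = 3*(-971827/404550) = -971827/134850 ≈ -7.2067)
O(Y, I) = 14 - 3*Y (O(Y, I) = -3*Y + 14 = 14 - 3*Y)
√(-1525 + t) + O(-1*(-47), 10) = √(-1525 - 971827/134850) + (14 - (-3)*(-47)) = √(-206618077/134850) + (14 - 3*47) = I*√1114497907338/26970 + (14 - 141) = I*√1114497907338/26970 - 127 = -127 + I*√1114497907338/26970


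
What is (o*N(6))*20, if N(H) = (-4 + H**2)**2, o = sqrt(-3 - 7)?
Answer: 20480*I*sqrt(10) ≈ 64763.0*I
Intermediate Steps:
o = I*sqrt(10) (o = sqrt(-10) = I*sqrt(10) ≈ 3.1623*I)
(o*N(6))*20 = ((I*sqrt(10))*(-4 + 6**2)**2)*20 = ((I*sqrt(10))*(-4 + 36)**2)*20 = ((I*sqrt(10))*32**2)*20 = ((I*sqrt(10))*1024)*20 = (1024*I*sqrt(10))*20 = 20480*I*sqrt(10)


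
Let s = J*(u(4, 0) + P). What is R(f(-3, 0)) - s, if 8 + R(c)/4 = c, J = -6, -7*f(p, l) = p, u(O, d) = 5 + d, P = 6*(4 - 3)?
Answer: 250/7 ≈ 35.714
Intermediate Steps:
P = 6 (P = 6*1 = 6)
f(p, l) = -p/7
R(c) = -32 + 4*c
s = -66 (s = -6*((5 + 0) + 6) = -6*(5 + 6) = -6*11 = -66)
R(f(-3, 0)) - s = (-32 + 4*(-1/7*(-3))) - 1*(-66) = (-32 + 4*(3/7)) + 66 = (-32 + 12/7) + 66 = -212/7 + 66 = 250/7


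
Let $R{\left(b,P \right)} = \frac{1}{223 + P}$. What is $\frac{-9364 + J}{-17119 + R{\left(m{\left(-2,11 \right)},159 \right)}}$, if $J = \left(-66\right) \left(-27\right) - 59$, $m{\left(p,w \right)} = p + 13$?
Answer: $\frac{972954}{2179819} \approx 0.44635$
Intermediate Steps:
$m{\left(p,w \right)} = 13 + p$
$J = 1723$ ($J = 1782 - 59 = 1723$)
$\frac{-9364 + J}{-17119 + R{\left(m{\left(-2,11 \right)},159 \right)}} = \frac{-9364 + 1723}{-17119 + \frac{1}{223 + 159}} = - \frac{7641}{-17119 + \frac{1}{382}} = - \frac{7641}{- \frac{6539457}{382}} = \left(-7641\right) \left(- \frac{382}{6539457}\right) = \frac{972954}{2179819}$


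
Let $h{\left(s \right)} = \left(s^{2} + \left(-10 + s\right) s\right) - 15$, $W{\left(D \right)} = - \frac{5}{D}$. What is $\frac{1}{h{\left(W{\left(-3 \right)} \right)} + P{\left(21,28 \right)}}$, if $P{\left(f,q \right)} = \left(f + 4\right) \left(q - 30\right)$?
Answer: $- \frac{9}{685} \approx -0.013139$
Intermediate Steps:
$P{\left(f,q \right)} = \left(-30 + q\right) \left(4 + f\right)$ ($P{\left(f,q \right)} = \left(4 + f\right) \left(-30 + q\right) = \left(-30 + q\right) \left(4 + f\right)$)
$h{\left(s \right)} = -15 + s^{2} + s \left(-10 + s\right)$ ($h{\left(s \right)} = \left(s^{2} + s \left(-10 + s\right)\right) - 15 = -15 + s^{2} + s \left(-10 + s\right)$)
$\frac{1}{h{\left(W{\left(-3 \right)} \right)} + P{\left(21,28 \right)}} = \frac{1}{\left(-15 - 10 \left(- \frac{5}{-3}\right) + 2 \left(- \frac{5}{-3}\right)^{2}\right) + \left(-120 - 630 + 4 \cdot 28 + 21 \cdot 28\right)} = \frac{1}{\left(-15 - 10 \left(\left(-5\right) \left(- \frac{1}{3}\right)\right) + 2 \left(\left(-5\right) \left(- \frac{1}{3}\right)\right)^{2}\right) + \left(-120 - 630 + 112 + 588\right)} = \frac{1}{\left(-15 - \frac{50}{3} + 2 \left(\frac{5}{3}\right)^{2}\right) - 50} = \frac{1}{\left(-15 - \frac{50}{3} + 2 \cdot \frac{25}{9}\right) - 50} = \frac{1}{\left(-15 - \frac{50}{3} + \frac{50}{9}\right) - 50} = \frac{1}{- \frac{235}{9} - 50} = \frac{1}{- \frac{685}{9}} = - \frac{9}{685}$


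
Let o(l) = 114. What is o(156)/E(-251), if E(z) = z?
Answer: -114/251 ≈ -0.45418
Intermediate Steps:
o(156)/E(-251) = 114/(-251) = 114*(-1/251) = -114/251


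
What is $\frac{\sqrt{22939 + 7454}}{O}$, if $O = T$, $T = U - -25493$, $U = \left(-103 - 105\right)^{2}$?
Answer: $\frac{\sqrt{3377}}{22919} \approx 0.0025355$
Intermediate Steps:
$U = 43264$ ($U = \left(-208\right)^{2} = 43264$)
$T = 68757$ ($T = 43264 - -25493 = 43264 + 25493 = 68757$)
$O = 68757$
$\frac{\sqrt{22939 + 7454}}{O} = \frac{\sqrt{22939 + 7454}}{68757} = \sqrt{30393} \cdot \frac{1}{68757} = 3 \sqrt{3377} \cdot \frac{1}{68757} = \frac{\sqrt{3377}}{22919}$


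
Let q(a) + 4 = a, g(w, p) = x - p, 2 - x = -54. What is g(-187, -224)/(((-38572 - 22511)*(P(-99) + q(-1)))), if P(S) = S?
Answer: 35/794079 ≈ 4.4076e-5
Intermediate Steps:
x = 56 (x = 2 - 1*(-54) = 2 + 54 = 56)
g(w, p) = 56 - p
q(a) = -4 + a
g(-187, -224)/(((-38572 - 22511)*(P(-99) + q(-1)))) = (56 - 1*(-224))/(((-38572 - 22511)*(-99 + (-4 - 1)))) = (56 + 224)/((-61083*(-99 - 5))) = 280/((-61083*(-104))) = 280/6352632 = 280*(1/6352632) = 35/794079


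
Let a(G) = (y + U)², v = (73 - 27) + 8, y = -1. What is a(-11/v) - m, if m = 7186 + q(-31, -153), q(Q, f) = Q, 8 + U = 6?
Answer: -7146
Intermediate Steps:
U = -2 (U = -8 + 6 = -2)
v = 54 (v = 46 + 8 = 54)
m = 7155 (m = 7186 - 31 = 7155)
a(G) = 9 (a(G) = (-1 - 2)² = (-3)² = 9)
a(-11/v) - m = 9 - 1*7155 = 9 - 7155 = -7146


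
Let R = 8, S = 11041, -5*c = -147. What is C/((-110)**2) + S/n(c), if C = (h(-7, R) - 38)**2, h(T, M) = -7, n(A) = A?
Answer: 26731127/71148 ≈ 375.71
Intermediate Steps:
c = 147/5 (c = -1/5*(-147) = 147/5 ≈ 29.400)
C = 2025 (C = (-7 - 38)**2 = (-45)**2 = 2025)
C/((-110)**2) + S/n(c) = 2025/((-110)**2) + 11041/(147/5) = 2025/12100 + 11041*(5/147) = 2025*(1/12100) + 55205/147 = 81/484 + 55205/147 = 26731127/71148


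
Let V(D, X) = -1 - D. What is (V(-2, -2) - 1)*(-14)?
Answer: 0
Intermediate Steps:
(V(-2, -2) - 1)*(-14) = ((-1 - 1*(-2)) - 1)*(-14) = ((-1 + 2) - 1)*(-14) = (1 - 1)*(-14) = 0*(-14) = 0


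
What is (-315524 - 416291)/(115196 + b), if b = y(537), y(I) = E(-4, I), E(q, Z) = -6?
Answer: -146363/23038 ≈ -6.3531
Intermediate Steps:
y(I) = -6
b = -6
(-315524 - 416291)/(115196 + b) = (-315524 - 416291)/(115196 - 6) = -731815/115190 = -731815*1/115190 = -146363/23038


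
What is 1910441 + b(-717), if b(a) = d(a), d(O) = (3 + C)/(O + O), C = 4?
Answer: 2739572387/1434 ≈ 1.9104e+6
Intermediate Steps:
d(O) = 7/(2*O) (d(O) = (3 + 4)/(O + O) = 7/((2*O)) = 7*(1/(2*O)) = 7/(2*O))
b(a) = 7/(2*a)
1910441 + b(-717) = 1910441 + (7/2)/(-717) = 1910441 + (7/2)*(-1/717) = 1910441 - 7/1434 = 2739572387/1434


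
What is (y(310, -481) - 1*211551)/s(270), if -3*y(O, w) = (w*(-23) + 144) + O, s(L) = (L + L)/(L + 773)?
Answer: -22465177/54 ≈ -4.1602e+5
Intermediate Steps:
s(L) = 2*L/(773 + L) (s(L) = (2*L)/(773 + L) = 2*L/(773 + L))
y(O, w) = -48 - O/3 + 23*w/3 (y(O, w) = -((w*(-23) + 144) + O)/3 = -((-23*w + 144) + O)/3 = -((144 - 23*w) + O)/3 = -(144 + O - 23*w)/3 = -48 - O/3 + 23*w/3)
(y(310, -481) - 1*211551)/s(270) = ((-48 - ⅓*310 + (23/3)*(-481)) - 1*211551)/((2*270/(773 + 270))) = ((-48 - 310/3 - 11063/3) - 211551)/((2*270/1043)) = (-3839 - 211551)/((2*270*(1/1043))) = -215390/540/1043 = -215390*1043/540 = -22465177/54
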